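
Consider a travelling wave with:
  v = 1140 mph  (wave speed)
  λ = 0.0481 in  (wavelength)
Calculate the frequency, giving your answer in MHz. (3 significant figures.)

Solving v = f·λ for f: f = v/λ.
v = 1140 mph = 509.6 m/s; λ = 0.0481 in = 0.001222 m.
f = 4.171×10^5 Hz
4.171×10^5 Hz × (1 MHz / 1.000×10^6 Hz) = 0.4171 MHz

0.417 MHz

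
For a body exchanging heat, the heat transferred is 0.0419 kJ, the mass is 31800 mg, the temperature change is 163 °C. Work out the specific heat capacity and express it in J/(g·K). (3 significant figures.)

0.00808 J/(g·K)

Rearranging: c = Q/(m·ΔT).
Q = 0.0419 kJ = 41.90 J; m = 31800 mg = 0.03180 kg; ΔT = 163 °C = 163.0 K.
c = 8.083 J/(kg·K)
8.083 J/(kg·K) × (1 J/(g·K) / 1000 J/(kg·K)) = 0.008083 J/(g·K)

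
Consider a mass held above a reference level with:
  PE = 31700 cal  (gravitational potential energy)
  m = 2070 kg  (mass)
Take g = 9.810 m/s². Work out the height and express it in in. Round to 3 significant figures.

Solving PE = m·g·h for h: h = PE/(m·g).
PE = 31700 cal = 1.326×10^5 J; m = 2070 kg; g = 9.810 m/s².
h = 6.531 m
6.531 m × (1 in / 0.02540 m) = 257.1 in

257 in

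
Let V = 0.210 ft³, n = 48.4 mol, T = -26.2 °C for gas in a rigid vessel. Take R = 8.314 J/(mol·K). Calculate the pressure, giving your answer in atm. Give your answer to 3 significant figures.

Directly: P = nRT/V.
V = 0.210 ft³ = 0.005947 m³; n = 48.4 mol; T = -26.2 °C = 246.9 K; R = 8.314 J/(mol·K).
P = 1.671×10^7 Pa
1.671×10^7 Pa × (1 atm / 1.013×10^5 Pa) = 164.9 atm

165 atm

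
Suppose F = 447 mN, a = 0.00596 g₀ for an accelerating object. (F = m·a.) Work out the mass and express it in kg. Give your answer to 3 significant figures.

Solving F = m·a for m: m = F/a.
F = 447 mN = 0.4470 N; a = 0.00596 g₀ = 0.05845 m/s².
m = 7.648 kg

7.65 kg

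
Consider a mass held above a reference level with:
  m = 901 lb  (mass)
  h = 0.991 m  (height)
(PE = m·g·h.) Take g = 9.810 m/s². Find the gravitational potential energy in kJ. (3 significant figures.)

PE is given directly by: PE = mgh.
m = 901 lb = 408.7 kg; h = 0.991 m; g = 9.810 m/s².
PE = 3973 J  (the unit combination reduces to kg·m²/s² = J)
3973 J × (1 kJ / 1000 J) = 3.973 kJ

3.97 kJ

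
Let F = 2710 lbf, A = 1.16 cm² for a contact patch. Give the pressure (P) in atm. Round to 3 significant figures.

P is given directly by: P = F/A.
F = 2710 lbf = 12055 N; A = 1.16 cm² = 1.160×10^-4 m².
P = 1.039×10^8 Pa
1.039×10^8 Pa × (1 atm / 1.013×10^5 Pa) = 1026 atm

1030 atm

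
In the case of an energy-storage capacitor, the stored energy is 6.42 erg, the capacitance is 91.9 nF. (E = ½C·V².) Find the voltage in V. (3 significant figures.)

Rearranging E = ½C·V² for V: V = √(2E/C).
E = 6.42 erg = 6.420×10^-7 J; C = 91.9 nF = 9.190×10^-8 F.
V = 3.738 V

3.74 V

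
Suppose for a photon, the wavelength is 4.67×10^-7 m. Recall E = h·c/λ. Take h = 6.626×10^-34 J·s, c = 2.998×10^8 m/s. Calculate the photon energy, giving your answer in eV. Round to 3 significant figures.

2.65 eV

Directly: E = hc/λ.
λ = 4.67×10^-7 m; h = 6.626×10^-34 J·s; c = 2.998×10^8 m/s.
E = 4.254×10^-19 J
4.254×10^-19 J × (1 eV / 1.602×10^-19 J) = 2.655 eV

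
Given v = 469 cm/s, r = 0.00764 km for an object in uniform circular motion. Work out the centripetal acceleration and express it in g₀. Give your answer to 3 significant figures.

0.294 g₀

a is given directly by: a = v²/r.
v = 469 cm/s = 4.690 m/s; r = 0.00764 km = 7.640 m.
a = 2.879 m/s²
2.879 m/s² × (1 g₀ / 9.807 m/s²) = 0.2936 g₀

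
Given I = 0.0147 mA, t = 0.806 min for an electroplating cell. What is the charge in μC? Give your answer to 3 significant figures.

711 μC

q is given directly by: q = It.
I = 0.0147 mA = 1.470×10^-5 A; t = 0.806 min = 48.36 s.
q = 7.109×10^-4 C
7.109×10^-4 C × (1 μC / 1.000×10^-6 C) = 710.9 μC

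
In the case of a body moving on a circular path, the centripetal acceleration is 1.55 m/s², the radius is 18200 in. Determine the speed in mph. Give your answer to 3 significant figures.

Rearranging: v = √(a·r).
a = 1.55 m/s²; r = 18200 in = 462.3 m.
v = 26.77 m/s
26.77 m/s × (1 mph / 0.4470 m/s) = 59.88 mph

59.9 mph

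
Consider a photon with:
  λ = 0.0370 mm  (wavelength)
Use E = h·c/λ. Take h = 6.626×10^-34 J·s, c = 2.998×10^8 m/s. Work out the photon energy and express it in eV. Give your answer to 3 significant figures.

0.0335 eV

E is given directly by: E = hc/λ.
λ = 0.0370 mm = 3.700×10^-5 m; h = 6.626×10^-34 J·s; c = 2.998×10^8 m/s.
E = 5.369×10^-21 J  (the unit combination reduces to kg·m²/s² = J)
5.369×10^-21 J × (1 eV / 1.602×10^-19 J) = 0.03351 eV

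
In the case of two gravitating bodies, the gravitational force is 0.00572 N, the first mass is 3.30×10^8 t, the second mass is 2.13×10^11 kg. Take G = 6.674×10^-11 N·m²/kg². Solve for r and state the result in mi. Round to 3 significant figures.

From Newton's law of gravitation: r = √(G·m₁m₂/F).
F = 0.00572 N; m₁ = 3.30×10^8 t = 3.300×10^11 kg; m₂ = 2.13×10^11 kg; G = 6.674×10^-11 N·m²/kg².
r = 2.864×10^7 m
2.864×10^7 m × (1 mi / 1609 m) = 17795 mi

17800 mi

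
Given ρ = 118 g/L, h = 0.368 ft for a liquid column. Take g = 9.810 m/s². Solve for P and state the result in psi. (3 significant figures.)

Directly: P = ρgh.
ρ = 118 g/L = 118.0 kg/m³; h = 0.368 ft = 0.1122 m; g = 9.810 m/s².
P = 129.8 Pa  (the unit combination reduces to kg/(m·s²) = Pa)
129.8 Pa × (1 psi / 6895 Pa) = 0.01883 psi

0.0188 psi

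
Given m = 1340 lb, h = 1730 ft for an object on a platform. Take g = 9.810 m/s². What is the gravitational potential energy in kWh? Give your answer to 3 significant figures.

0.873 kWh

Directly: PE = mgh.
m = 1340 lb = 607.8 kg; h = 1730 ft = 527.3 m; g = 9.810 m/s².
PE = 3.144×10^6 J  (the unit combination reduces to kg·m²/s² = J)
3.144×10^6 J × (1 kWh / 3.600×10^6 J) = 0.8734 kWh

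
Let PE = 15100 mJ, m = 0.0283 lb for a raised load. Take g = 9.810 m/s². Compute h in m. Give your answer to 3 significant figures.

Rearranging: h = PE/(m·g).
PE = 15100 mJ = 15.10 J; m = 0.0283 lb = 0.01284 kg; g = 9.810 m/s².
h = 119.9 m

120 m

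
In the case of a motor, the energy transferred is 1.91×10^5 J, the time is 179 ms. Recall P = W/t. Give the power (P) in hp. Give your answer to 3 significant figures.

Directly: P = W/t.
W = 1.91×10^5 J; t = 179 ms = 0.1790 s.
P = 1.067×10^6 W
1.067×10^6 W × (1 hp / 745.7 W) = 1431 hp

1430 hp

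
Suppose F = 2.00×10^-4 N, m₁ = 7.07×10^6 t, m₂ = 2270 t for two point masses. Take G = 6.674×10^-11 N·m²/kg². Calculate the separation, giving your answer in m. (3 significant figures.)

73200 m

From Newton's law of gravitation: r = √(G·m₁m₂/F).
F = 2.00×10^-4 N; m₁ = 7.07×10^6 t = 7.070×10^9 kg; m₂ = 2270 t = 2.270×10^6 kg; G = 6.674×10^-11 N·m²/kg².
r = 73181 m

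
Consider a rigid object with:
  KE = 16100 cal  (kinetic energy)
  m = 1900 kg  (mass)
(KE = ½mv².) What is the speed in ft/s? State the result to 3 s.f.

Solving KE = ½mv² for v: v = √(2·KE/m).
KE = 16100 cal = 67362 J; m = 1900 kg.
v = 8.421 m/s
8.421 m/s × (1 ft/s / 0.3048 m/s) = 27.63 ft/s

27.6 ft/s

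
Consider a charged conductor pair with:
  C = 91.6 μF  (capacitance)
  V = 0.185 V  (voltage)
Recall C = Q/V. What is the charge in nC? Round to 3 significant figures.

Solving C = Q/V for Q: Q = CV.
C = 91.6 μF = 9.160×10^-5 F; V = 0.185 V.
Q = 1.695×10^-5 C
1.695×10^-5 C × (1 nC / 1.000×10^-9 C) = 16946 nC

16900 nC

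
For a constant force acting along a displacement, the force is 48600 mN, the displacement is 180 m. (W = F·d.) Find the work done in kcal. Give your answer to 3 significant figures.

2.09 kcal

Directly: W = F·d.
F = 48600 mN = 48.60 N; d = 180 m.
W = 8748 J
8748 J × (1 kcal / 4184 J) = 2.091 kcal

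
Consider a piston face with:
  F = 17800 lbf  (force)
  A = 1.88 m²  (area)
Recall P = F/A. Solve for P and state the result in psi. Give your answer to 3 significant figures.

P is given directly by: P = F/A.
F = 17800 lbf = 79178 N; A = 1.88 m².
P = 42116 Pa  (the unit combination reduces to kg/(m·s²) = Pa)
42116 Pa × (1 psi / 6895 Pa) = 6.108 psi

6.11 psi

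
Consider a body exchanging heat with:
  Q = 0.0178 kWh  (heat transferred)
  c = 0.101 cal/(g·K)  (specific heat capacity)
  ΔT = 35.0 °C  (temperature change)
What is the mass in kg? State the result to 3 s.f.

Rearranging Q = m·c·ΔT for m: m = Q/(c·ΔT).
Q = 0.0178 kWh = 64080 J; c = 0.101 cal/(g·K) = 422.6 J/(kg·K); ΔT = 35.0 °C = 35.00 K.
m = 4.333 kg

4.33 kg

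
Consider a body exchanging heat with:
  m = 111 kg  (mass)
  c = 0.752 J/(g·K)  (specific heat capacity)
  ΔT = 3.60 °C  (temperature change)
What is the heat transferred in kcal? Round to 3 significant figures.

71.8 kcal

Q is given directly by: Q = mcΔT.
m = 111 kg; c = 0.752 J/(g·K) = 752.0 J/(kg·K); ΔT = 3.60 °C = 3.600 K.
Q = 3.005×10^5 J  (the unit combination reduces to kg·m²/s² = J)
3.005×10^5 J × (1 kcal / 4184 J) = 71.82 kcal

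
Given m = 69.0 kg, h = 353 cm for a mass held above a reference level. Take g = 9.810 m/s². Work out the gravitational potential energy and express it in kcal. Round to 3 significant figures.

Directly: PE = mgh.
m = 69.0 kg; h = 353 cm = 3.530 m; g = 9.810 m/s².
PE = 2389 J
2389 J × (1 kcal / 4184 J) = 0.5711 kcal

0.571 kcal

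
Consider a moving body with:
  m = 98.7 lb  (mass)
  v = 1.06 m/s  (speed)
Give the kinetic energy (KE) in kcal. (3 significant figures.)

Directly: KE = ½mv².
m = 98.7 lb = 44.77 kg; v = 1.06 m/s.
KE = 25.15 J
25.15 J × (1 kcal / 4184 J) = 0.006011 kcal

0.00601 kcal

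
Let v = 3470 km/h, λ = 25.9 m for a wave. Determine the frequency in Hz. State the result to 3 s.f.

Rearranging v = f·λ for f: f = v/λ.
v = 3470 km/h = 963.9 m/s; λ = 25.9 m.
f = 37.22 Hz

37.2 Hz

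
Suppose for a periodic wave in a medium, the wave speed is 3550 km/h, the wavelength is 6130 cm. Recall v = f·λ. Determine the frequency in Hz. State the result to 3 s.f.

Rearranging: f = v/λ.
v = 3550 km/h = 986.1 m/s; λ = 6130 cm = 61.30 m.
f = 16.09 Hz

16.1 Hz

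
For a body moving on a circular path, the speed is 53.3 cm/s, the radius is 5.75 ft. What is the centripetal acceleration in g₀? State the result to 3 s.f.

Directly: a = v²/r.
v = 53.3 cm/s = 0.5330 m/s; r = 5.75 ft = 1.753 m.
a = 0.1621 m/s²
0.1621 m/s² × (1 g₀ / 9.807 m/s²) = 0.01653 g₀

0.0165 g₀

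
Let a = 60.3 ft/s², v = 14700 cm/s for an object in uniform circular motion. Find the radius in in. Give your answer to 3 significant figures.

46300 in

Solving a = v²/r for r: r = v²/a.
a = 60.3 ft/s² = 18.38 m/s²; v = 14700 cm/s = 147.0 m/s.
r = 1176 m
1176 m × (1 in / 0.02540 m) = 46288 in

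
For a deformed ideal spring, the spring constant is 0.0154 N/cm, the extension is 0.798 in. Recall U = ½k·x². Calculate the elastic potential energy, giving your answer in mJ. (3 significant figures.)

Directly: U = ½kx².
k = 0.0154 N/cm = 1.540 N/m; x = 0.798 in = 0.02027 m.
U = 3.163×10^-4 J
3.163×10^-4 J × (1 mJ / 0.001000 J) = 0.3163 mJ

0.316 mJ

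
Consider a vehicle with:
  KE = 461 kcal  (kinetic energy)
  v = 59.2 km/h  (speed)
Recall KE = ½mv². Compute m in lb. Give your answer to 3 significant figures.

31400 lb

Solving KE = ½mv² for m: m = 2·KE/v².
KE = 461 kcal = 1.929×10^6 J; v = 59.2 km/h = 16.44 m/s.
m = 14265 kg
14265 kg × (1 lb / 0.4536 kg) = 31450 lb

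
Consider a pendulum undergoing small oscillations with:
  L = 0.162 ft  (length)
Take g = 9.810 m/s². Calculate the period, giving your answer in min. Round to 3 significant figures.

Directly: T = 2π√(L/g).
L = 0.162 ft = 0.04938 m; g = 9.810 m/s².
T = 0.4458 s
0.4458 s × (1 min / 60.00 s) = 0.007429 min

0.00743 min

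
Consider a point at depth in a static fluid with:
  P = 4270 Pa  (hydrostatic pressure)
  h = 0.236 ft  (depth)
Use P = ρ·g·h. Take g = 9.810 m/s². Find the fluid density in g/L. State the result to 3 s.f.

6050 g/L

Solving P = ρ·g·h for ρ: ρ = P/(g·h).
P = 4270 Pa; h = 0.236 ft = 0.07193 m; g = 9.810 m/s².
ρ = 6051 kg/m³
Since 1 g/L = 1 kg/m³, 6051 g/L.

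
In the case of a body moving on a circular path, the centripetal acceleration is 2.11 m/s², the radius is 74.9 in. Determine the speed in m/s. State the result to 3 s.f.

2.00 m/s

Solving a = v²/r for v: v = √(a·r).
a = 2.11 m/s²; r = 74.9 in = 1.902 m.
v = 2.004 m/s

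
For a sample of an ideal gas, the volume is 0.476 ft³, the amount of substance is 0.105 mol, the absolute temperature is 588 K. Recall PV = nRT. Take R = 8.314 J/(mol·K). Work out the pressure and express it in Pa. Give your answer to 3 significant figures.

38100 Pa

From the ideal-gas law: P = nRT/V.
V = 0.476 ft³ = 0.01348 m³; n = 0.105 mol; T = 588 K; R = 8.314 J/(mol·K).
P = 38082 Pa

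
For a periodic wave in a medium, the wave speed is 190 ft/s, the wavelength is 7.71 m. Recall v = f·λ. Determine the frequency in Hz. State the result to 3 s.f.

Rearranging: f = v/λ.
v = 190 ft/s = 57.91 m/s; λ = 7.71 m.
f = 7.511 Hz

7.51 Hz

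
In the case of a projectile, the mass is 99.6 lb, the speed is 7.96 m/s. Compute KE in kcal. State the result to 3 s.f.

Directly: KE = ½mv².
m = 99.6 lb = 45.18 kg; v = 7.96 m/s.
KE = 1431 J
1431 J × (1 kcal / 4184 J) = 0.3421 kcal

0.342 kcal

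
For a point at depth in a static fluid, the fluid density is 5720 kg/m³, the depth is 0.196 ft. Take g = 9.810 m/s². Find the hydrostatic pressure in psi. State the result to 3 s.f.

P is given directly by: P = ρgh.
ρ = 5720 kg/m³; h = 0.196 ft = 0.05974 m; g = 9.810 m/s².
P = 3352 Pa
3352 Pa × (1 psi / 6895 Pa) = 0.4862 psi

0.486 psi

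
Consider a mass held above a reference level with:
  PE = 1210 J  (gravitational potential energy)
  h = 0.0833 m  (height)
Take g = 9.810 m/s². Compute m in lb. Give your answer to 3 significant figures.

3260 lb

Solving PE = m·g·h for m: m = PE/(g·h).
PE = 1210 J; h = 0.0833 m; g = 9.810 m/s².
m = 1481 kg
1481 kg × (1 lb / 0.4536 kg) = 3264 lb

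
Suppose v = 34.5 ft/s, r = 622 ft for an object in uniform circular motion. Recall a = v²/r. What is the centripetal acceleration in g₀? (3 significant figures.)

0.0595 g₀

Directly: a = v²/r.
v = 34.5 ft/s = 10.52 m/s; r = 622 ft = 189.6 m.
a = 0.5833 m/s²
0.5833 m/s² × (1 g₀ / 9.807 m/s²) = 0.05948 g₀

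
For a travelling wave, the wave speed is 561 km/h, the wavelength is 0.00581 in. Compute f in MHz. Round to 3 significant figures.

1.06 MHz

Solving v = f·λ for f: f = v/λ.
v = 561 km/h = 155.8 m/s; λ = 0.00581 in = 1.476×10^-4 m.
f = 1.056×10^6 Hz
1.056×10^6 Hz × (1 MHz / 1.000×10^6 Hz) = 1.056 MHz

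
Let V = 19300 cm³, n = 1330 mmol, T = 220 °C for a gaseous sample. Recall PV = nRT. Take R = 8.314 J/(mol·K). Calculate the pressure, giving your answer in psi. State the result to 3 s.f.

41.0 psi

From the ideal-gas law: P = nRT/V.
V = 19300 cm³ = 0.01930 m³; n = 1330 mmol = 1.330 mol; T = 220 °C = 493.1 K; R = 8.314 J/(mol·K).
P = 2.825×10^5 Pa  (the unit combination reduces to kg/(m·s²) = Pa)
2.825×10^5 Pa × (1 psi / 6895 Pa) = 40.98 psi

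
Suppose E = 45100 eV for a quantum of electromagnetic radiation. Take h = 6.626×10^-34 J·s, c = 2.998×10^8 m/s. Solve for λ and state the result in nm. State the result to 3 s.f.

0.0275 nm

Rearranging: λ = hc/E.
E = 45100 eV = 7.226×10^-15 J; h = 6.626×10^-34 J·s; c = 2.998×10^8 m/s.
λ = 2.749×10^-11 m
2.749×10^-11 m × (1 nm / 1.000×10^-9 m) = 0.02749 nm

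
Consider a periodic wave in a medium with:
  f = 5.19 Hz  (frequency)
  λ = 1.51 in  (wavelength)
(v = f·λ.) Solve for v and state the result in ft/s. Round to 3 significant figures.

0.653 ft/s

v is given directly by: v = fλ.
f = 5.19 Hz; λ = 1.51 in = 0.03835 m.
v = 0.1991 m/s
0.1991 m/s × (1 ft/s / 0.3048 m/s) = 0.6531 ft/s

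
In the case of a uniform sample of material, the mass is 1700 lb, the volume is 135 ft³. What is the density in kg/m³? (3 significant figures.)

Directly: ρ = m/V.
m = 1700 lb = 771.1 kg; V = 135 ft³ = 3.823 m³.
ρ = 201.7 kg/m³

202 kg/m³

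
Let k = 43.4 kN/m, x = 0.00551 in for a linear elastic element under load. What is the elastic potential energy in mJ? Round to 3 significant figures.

0.425 mJ

U is given directly by: U = ½kx².
k = 43.4 kN/m = 43400 N/m; x = 0.00551 in = 1.400×10^-4 m.
U = 4.250×10^-4 J  (the unit combination reduces to kg·m²/s² = J)
4.250×10^-4 J × (1 mJ / 0.001000 J) = 0.4250 mJ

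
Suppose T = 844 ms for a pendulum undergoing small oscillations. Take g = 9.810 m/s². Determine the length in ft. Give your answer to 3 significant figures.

Rearranging: L = g·(T/2π)².
T = 844 ms = 0.8440 s; g = 9.810 m/s².
L = 0.1770 m
0.1770 m × (1 ft / 0.3048 m) = 0.5807 ft

0.581 ft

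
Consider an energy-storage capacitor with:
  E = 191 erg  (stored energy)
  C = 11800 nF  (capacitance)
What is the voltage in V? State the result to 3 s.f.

1.80 V

Rearranging E = ½C·V² for V: V = √(2E/C).
E = 191 erg = 1.910×10^-5 J; C = 11800 nF = 1.180×10^-5 F.
V = 1.799 V  (the unit combination reduces to kg·m²/(A·s³) = V)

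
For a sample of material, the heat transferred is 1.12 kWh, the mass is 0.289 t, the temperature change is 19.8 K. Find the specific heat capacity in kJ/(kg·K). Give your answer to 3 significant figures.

0.705 kJ/(kg·K)

Rearranging Q = m·c·ΔT for c: c = Q/(m·ΔT).
Q = 1.12 kWh = 4.032×10^6 J; m = 0.289 t = 289.0 kg; ΔT = 19.8 K.
c = 704.6 J/(kg·K)
704.6 J/(kg·K) × (1 kJ/(kg·K) / 1000 J/(kg·K)) = 0.7046 kJ/(kg·K)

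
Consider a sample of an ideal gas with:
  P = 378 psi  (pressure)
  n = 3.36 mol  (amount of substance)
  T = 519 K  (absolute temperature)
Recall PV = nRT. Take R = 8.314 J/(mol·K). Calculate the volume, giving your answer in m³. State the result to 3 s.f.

Rearranging: V = nRT/P.
P = 378 psi = 2.606×10^6 Pa; n = 3.36 mol; T = 519 K; R = 8.314 J/(mol·K).
V = 0.005563 m³

0.00556 m³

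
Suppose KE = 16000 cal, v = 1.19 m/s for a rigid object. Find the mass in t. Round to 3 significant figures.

94.5 t

Solving KE = ½mv² for m: m = 2·KE/v².
KE = 16000 cal = 66944 J; v = 1.19 m/s.
m = 94547 kg
94547 kg × (1 t / 1000 kg) = 94.55 t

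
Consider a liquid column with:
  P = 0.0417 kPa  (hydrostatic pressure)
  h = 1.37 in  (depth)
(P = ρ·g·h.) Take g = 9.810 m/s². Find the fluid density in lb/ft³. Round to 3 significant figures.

7.63 lb/ft³

Rearranging: ρ = P/(g·h).
P = 0.0417 kPa = 41.70 Pa; h = 1.37 in = 0.03480 m; g = 9.810 m/s².
ρ = 122.2 kg/m³
122.2 kg/m³ × (1 lb/ft³ / 16.02 kg/m³) = 7.626 lb/ft³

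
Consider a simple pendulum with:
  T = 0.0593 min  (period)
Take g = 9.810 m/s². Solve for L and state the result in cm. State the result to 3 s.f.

Solving T = 2π√(L/g) for L: L = g·(T/2π)².
T = 0.0593 min = 3.558 s; g = 9.810 m/s².
L = 3.146 m
3.146 m × (1 cm / 0.01000 m) = 314.6 cm

315 cm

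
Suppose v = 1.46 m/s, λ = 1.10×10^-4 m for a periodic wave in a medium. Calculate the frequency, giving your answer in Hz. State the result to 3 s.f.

13300 Hz

Rearranging v = f·λ for f: f = v/λ.
v = 1.46 m/s; λ = 1.10×10^-4 m.
f = 13273 Hz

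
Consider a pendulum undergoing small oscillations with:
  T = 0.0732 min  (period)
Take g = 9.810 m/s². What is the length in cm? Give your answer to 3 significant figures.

Solving T = 2π√(L/g) for L: L = g·(T/2π)².
T = 0.0732 min = 4.392 s; g = 9.810 m/s².
L = 4.793 m
4.793 m × (1 cm / 0.01000 m) = 479.3 cm

479 cm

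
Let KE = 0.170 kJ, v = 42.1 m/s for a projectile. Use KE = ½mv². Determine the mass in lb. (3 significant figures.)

0.423 lb

Rearranging KE = ½mv² for m: m = 2·KE/v².
KE = 0.170 kJ = 170.0 J; v = 42.1 m/s.
m = 0.1918 kg
0.1918 kg × (1 lb / 0.4536 kg) = 0.4229 lb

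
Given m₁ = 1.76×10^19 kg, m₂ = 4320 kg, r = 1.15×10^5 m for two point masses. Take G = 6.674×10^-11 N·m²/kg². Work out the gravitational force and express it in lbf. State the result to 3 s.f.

86.3 lbf

From Newton's law of gravitation: F = Gm₁m₂/r².
m₁ = 1.76×10^19 kg; m₂ = 4320 kg; r = 1.15×10^5 m; G = 6.674×10^-11 N·m²/kg².
F = 383.7 N  (the unit combination reduces to kg·m/s² = N)
383.7 N × (1 lbf / 4.448 N) = 86.26 lbf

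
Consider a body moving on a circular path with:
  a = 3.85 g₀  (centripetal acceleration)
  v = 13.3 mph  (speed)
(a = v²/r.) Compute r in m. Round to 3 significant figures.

Rearranging a = v²/r for r: r = v²/a.
a = 3.85 g₀ = 37.76 m/s²; v = 13.3 mph = 5.946 m/s.
r = 0.9363 m

0.936 m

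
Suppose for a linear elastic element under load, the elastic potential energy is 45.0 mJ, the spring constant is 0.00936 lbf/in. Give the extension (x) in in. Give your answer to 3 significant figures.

Rearranging: x = √(2U/k).
U = 45.0 mJ = 0.04500 J; k = 0.00936 lbf/in = 1.639 N/m.
x = 0.2343 m
0.2343 m × (1 in / 0.02540 m) = 9.225 in

9.23 in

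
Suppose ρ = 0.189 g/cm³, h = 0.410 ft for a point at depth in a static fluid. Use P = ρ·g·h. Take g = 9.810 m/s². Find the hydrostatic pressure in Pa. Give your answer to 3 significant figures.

Directly: P = ρgh.
ρ = 0.189 g/cm³ = 189.0 kg/m³; h = 0.410 ft = 0.1250 m; g = 9.810 m/s².
P = 231.7 Pa

232 Pa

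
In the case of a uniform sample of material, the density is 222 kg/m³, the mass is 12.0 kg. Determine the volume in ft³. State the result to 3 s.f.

1.91 ft³

Rearranging ρ = m/V for V: V = m/ρ.
ρ = 222 kg/m³; m = 12.0 kg.
V = 0.05405 m³
0.05405 m³ × (1 ft³ / 0.02832 m³) = 1.909 ft³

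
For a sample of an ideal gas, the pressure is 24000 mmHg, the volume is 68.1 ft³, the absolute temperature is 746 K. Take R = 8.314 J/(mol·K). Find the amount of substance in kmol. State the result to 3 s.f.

Solving PV = nRT for n: n = PV/(RT).
P = 24000 mmHg = 3.200×10^6 Pa; V = 68.1 ft³ = 1.928 m³; T = 746 K; R = 8.314 J/(mol·K).
n = 994.8 mol
994.8 mol × (1 kmol / 1000 mol) = 0.9948 kmol

0.995 kmol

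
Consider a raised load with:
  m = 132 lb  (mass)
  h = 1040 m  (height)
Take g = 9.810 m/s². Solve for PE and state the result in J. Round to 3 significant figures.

6.11×10^5 J

PE is given directly by: PE = mgh.
m = 132 lb = 59.87 kg; h = 1040 m; g = 9.810 m/s².
PE = 6.109×10^5 J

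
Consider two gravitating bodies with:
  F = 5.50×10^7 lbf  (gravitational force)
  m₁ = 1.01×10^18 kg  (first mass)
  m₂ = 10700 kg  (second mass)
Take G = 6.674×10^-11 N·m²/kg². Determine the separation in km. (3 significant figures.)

0.0543 km

Solving F = G·m₁·m₂/r² for r: r = √(G·m₁m₂/F).
F = 5.50×10^7 lbf = 2.447×10^8 N; m₁ = 1.01×10^18 kg; m₂ = 10700 kg; G = 6.674×10^-11 N·m²/kg².
r = 54.30 m
54.30 m × (1 km / 1000 m) = 0.05430 km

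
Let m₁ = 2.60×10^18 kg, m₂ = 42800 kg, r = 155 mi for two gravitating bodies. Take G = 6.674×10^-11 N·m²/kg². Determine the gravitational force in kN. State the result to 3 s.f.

0.119 kN

Directly: F = Gm₁m₂/r².
m₁ = 2.60×10^18 kg; m₂ = 42800 kg; r = 155 mi = 2.494×10^5 m; G = 6.674×10^-11 N·m²/kg².
F = 119.4 N
119.4 N × (1 kN / 1000 N) = 0.1194 kN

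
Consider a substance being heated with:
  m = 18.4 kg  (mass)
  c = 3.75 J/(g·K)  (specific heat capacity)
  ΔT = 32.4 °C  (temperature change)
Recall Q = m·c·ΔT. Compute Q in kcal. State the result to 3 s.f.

534 kcal

Q is given directly by: Q = mcΔT.
m = 18.4 kg; c = 3.75 J/(g·K) = 3750 J/(kg·K); ΔT = 32.4 °C = 32.40 K.
Q = 2.236×10^6 J
2.236×10^6 J × (1 kcal / 4184 J) = 534.3 kcal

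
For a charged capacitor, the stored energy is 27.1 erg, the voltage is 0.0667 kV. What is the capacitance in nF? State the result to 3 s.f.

1.22 nF

Rearranging E = ½C·V² for C: C = 2E/V².
E = 27.1 erg = 2.710×10^-6 J; V = 0.0667 kV = 66.70 V.
C = 1.218×10^-9 F
1.218×10^-9 F × (1 nF / 1.000×10^-9 F) = 1.218 nF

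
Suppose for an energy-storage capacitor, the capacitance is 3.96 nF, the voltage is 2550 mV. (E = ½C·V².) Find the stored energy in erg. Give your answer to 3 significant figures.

E is given directly by: E = ½CV².
C = 3.96 nF = 3.960×10^-9 F; V = 2550 mV = 2.550 V.
E = 1.287×10^-8 J  (the unit combination reduces to kg·m²/s² = J)
1.287×10^-8 J × (1 erg / 1.000×10^-7 J) = 0.1287 erg

0.129 erg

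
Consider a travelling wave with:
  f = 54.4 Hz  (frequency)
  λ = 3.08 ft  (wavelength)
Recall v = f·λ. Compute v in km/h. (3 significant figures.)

v is given directly by: v = fλ.
f = 54.4 Hz; λ = 3.08 ft = 0.9388 m.
v = 51.07 m/s
51.07 m/s × (1 km/h / 0.2778 m/s) = 183.9 km/h

184 km/h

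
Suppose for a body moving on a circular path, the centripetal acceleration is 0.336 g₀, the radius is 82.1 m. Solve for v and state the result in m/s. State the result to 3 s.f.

16.4 m/s

Solving a = v²/r for v: v = √(a·r).
a = 0.336 g₀ = 3.295 m/s²; r = 82.1 m.
v = 16.45 m/s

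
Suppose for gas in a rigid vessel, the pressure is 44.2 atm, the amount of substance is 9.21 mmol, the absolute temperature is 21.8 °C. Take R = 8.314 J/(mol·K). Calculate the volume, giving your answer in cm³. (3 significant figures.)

From the ideal-gas law: V = nRT/P.
P = 44.2 atm = 4.479×10^6 Pa; n = 9.21 mmol = 0.009210 mol; T = 21.8 °C = 294.9 K; R = 8.314 J/(mol·K).
V = 5.043×10^-6 m³
5.043×10^-6 m³ × (1 cm³ / 1.000×10^-6 m³) = 5.043 cm³

5.04 cm³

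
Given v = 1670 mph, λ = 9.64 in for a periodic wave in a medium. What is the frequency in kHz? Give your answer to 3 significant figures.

Solving v = f·λ for f: f = v/λ.
v = 1670 mph = 746.6 m/s; λ = 9.64 in = 0.2449 m.
f = 3049 Hz
3049 Hz × (1 kHz / 1000 Hz) = 3.049 kHz

3.05 kHz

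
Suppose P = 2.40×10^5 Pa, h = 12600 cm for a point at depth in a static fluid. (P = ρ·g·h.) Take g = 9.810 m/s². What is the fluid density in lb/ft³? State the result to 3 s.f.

Rearranging: ρ = P/(g·h).
P = 2.40×10^5 Pa; h = 12600 cm = 126.0 m; g = 9.810 m/s².
ρ = 194.2 kg/m³
194.2 kg/m³ × (1 lb/ft³ / 16.02 kg/m³) = 12.12 lb/ft³

12.1 lb/ft³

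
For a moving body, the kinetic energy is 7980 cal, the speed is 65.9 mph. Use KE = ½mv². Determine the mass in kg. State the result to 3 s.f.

76.9 kg

Solving KE = ½mv² for m: m = 2·KE/v².
KE = 7980 cal = 33388 J; v = 65.9 mph = 29.46 m/s.
m = 76.94 kg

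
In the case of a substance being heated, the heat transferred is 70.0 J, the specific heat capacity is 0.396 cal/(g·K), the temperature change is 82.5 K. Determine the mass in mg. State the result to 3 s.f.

512 mg

Rearranging: m = Q/(c·ΔT).
Q = 70.0 J; c = 0.396 cal/(g·K) = 1657 J/(kg·K); ΔT = 82.5 K.
m = 5.121×10^-4 kg
5.121×10^-4 kg × (1 mg / 1.000×10^-6 kg) = 512.1 mg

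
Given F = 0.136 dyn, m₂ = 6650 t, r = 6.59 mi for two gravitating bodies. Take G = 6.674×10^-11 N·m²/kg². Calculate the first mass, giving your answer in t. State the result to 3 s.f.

Rearranging: m₁ = F·r²/(G·m₂).
F = 0.136 dyn = 1.360×10^-6 N; m₂ = 6650 t = 6.650×10^6 kg; r = 6.59 mi = 10606 m; G = 6.674×10^-11 N·m²/kg².
m₁ = 3.447×10^5 kg
3.447×10^5 kg × (1 t / 1000 kg) = 344.7 t

345 t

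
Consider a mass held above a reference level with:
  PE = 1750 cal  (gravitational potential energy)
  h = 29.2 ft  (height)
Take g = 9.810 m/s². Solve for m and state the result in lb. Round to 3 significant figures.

Rearranging: m = PE/(g·h).
PE = 1750 cal = 7322 J; h = 29.2 ft = 8.900 m; g = 9.810 m/s².
m = 83.86 kg
83.86 kg × (1 lb / 0.4536 kg) = 184.9 lb

185 lb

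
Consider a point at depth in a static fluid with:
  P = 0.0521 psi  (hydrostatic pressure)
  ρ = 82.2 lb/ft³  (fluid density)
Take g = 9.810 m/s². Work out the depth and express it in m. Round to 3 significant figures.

0.0278 m

Rearranging P = ρ·g·h for h: h = P/(ρ·g).
P = 0.0521 psi = 359.2 Pa; ρ = 82.2 lb/ft³ = 1317 kg/m³; g = 9.810 m/s².
h = 0.02781 m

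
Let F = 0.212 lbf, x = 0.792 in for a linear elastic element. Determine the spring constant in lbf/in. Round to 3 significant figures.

From Hooke's law: k = F/x.
F = 0.212 lbf = 0.9430 N; x = 0.792 in = 0.02012 m.
k = 46.88 N/m
46.88 N/m × (1 lbf/in / 175.1 N/m) = 0.2677 lbf/in

0.268 lbf/in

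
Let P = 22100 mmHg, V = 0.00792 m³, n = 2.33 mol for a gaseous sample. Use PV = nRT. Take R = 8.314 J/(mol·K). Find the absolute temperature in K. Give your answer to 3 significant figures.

From the ideal-gas law: T = PV/(nR).
P = 22100 mmHg = 2.946×10^6 Pa; V = 0.00792 m³; n = 2.33 mol; R = 8.314 J/(mol·K).
T = 1205 K

1200 K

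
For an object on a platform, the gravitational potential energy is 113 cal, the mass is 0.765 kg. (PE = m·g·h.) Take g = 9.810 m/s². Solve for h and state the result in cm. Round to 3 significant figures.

6300 cm

Rearranging: h = PE/(m·g).
PE = 113 cal = 472.8 J; m = 0.765 kg; g = 9.810 m/s².
h = 63.00 m
63.00 m × (1 cm / 0.01000 m) = 6300 cm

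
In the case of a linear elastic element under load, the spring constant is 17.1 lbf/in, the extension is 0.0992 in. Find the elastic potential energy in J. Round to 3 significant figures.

Directly: U = ½kx².
k = 17.1 lbf/in = 2995 N/m; x = 0.0992 in = 0.002520 m.
U = 0.009506 J  (the unit combination reduces to kg·m²/s² = J)

0.00951 J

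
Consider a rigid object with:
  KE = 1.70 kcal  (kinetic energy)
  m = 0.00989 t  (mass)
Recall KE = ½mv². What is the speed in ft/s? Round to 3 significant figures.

124 ft/s

Solving KE = ½mv² for v: v = √(2·KE/m).
KE = 1.70 kcal = 7113 J; m = 0.00989 t = 9.890 kg.
v = 37.93 m/s
37.93 m/s × (1 ft/s / 0.3048 m/s) = 124.4 ft/s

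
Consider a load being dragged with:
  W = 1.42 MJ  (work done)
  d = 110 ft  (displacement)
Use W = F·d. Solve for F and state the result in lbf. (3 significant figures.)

9520 lbf

Rearranging W = F·d for F: F = W/d.
W = 1.42 MJ = 1.420×10^6 J; d = 110 ft = 33.53 m.
F = 42353 N
42353 N × (1 lbf / 4.448 N) = 9521 lbf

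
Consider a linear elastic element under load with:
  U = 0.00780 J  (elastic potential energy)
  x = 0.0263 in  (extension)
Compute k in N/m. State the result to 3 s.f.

Rearranging U = ½k·x² for k: k = 2U/x².
U = 0.00780 J; x = 0.0263 in = 6.680×10^-4 m.
k = 34958 N/m

35000 N/m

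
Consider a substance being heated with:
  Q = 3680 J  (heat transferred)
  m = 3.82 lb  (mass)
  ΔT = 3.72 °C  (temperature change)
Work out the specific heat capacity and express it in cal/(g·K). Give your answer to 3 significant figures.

0.136 cal/(g·K)

Rearranging Q = m·c·ΔT for c: c = Q/(m·ΔT).
Q = 3680 J; m = 3.82 lb = 1.733 kg; ΔT = 3.72 °C = 3.720 K.
c = 570.9 J/(kg·K)
570.9 J/(kg·K) × (1 cal/(g·K) / 4184 J/(kg·K)) = 0.1365 cal/(g·K)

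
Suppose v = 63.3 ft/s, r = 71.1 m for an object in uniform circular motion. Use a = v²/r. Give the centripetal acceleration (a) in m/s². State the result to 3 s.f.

5.24 m/s²

a is given directly by: a = v²/r.
v = 63.3 ft/s = 19.29 m/s; r = 71.1 m.
a = 5.236 m/s²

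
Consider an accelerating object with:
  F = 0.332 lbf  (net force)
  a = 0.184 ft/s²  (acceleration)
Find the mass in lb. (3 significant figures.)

From Newton's second law: m = F/a.
F = 0.332 lbf = 1.477 N; a = 0.184 ft/s² = 0.05608 m/s².
m = 26.33 kg
26.33 kg × (1 lb / 0.4536 kg) = 58.05 lb

58.1 lb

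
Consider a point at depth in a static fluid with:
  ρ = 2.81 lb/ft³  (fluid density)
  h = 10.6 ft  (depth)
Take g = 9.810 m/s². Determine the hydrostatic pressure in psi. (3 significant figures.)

P is given directly by: P = ρgh.
ρ = 2.81 lb/ft³ = 45.01 kg/m³; h = 10.6 ft = 3.231 m; g = 9.810 m/s².
P = 1427 Pa
1427 Pa × (1 psi / 6895 Pa) = 0.2069 psi

0.207 psi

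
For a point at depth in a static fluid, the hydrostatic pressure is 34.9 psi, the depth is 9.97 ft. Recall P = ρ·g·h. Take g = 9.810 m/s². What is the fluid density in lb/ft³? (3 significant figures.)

504 lb/ft³

Rearranging P = ρ·g·h for ρ: ρ = P/(g·h).
P = 34.9 psi = 2.406×10^5 Pa; h = 9.97 ft = 3.039 m; g = 9.810 m/s².
ρ = 8072 kg/m³
8072 kg/m³ × (1 lb/ft³ / 16.02 kg/m³) = 503.9 lb/ft³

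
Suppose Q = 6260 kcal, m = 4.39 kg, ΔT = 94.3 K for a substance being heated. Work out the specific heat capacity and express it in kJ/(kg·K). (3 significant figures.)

Rearranging: c = Q/(m·ΔT).
Q = 6260 kcal = 2.619×10^7 J; m = 4.39 kg; ΔT = 94.3 K.
c = 63269 J/(kg·K)
63269 J/(kg·K) × (1 kJ/(kg·K) / 1000 J/(kg·K)) = 63.27 kJ/(kg·K)

63.3 kJ/(kg·K)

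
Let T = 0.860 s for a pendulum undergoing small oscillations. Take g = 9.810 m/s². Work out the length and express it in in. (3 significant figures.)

Rearranging T = 2π√(L/g) for L: L = g·(T/2π)².
T = 0.860 s; g = 9.810 m/s².
L = 0.1838 m
0.1838 m × (1 in / 0.02540 m) = 7.236 in

7.24 in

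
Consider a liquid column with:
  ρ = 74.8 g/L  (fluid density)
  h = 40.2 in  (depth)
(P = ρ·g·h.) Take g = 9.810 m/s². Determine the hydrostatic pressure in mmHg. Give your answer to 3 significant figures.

5.62 mmHg

P is given directly by: P = ρgh.
ρ = 74.8 g/L = 74.80 kg/m³; h = 40.2 in = 1.021 m; g = 9.810 m/s².
P = 749.3 Pa
749.3 Pa × (1 mmHg / 133.3 Pa) = 5.620 mmHg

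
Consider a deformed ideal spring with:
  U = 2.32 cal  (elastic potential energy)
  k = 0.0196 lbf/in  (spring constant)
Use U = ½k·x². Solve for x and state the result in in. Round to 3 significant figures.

93.6 in

Solving U = ½k·x² for x: x = √(2U/k).
U = 2.32 cal = 9.707 J; k = 0.0196 lbf/in = 3.432 N/m.
x = 2.378 m
2.378 m × (1 in / 0.02540 m) = 93.63 in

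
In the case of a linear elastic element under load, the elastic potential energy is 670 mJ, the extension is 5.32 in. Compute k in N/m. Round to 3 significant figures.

73.4 N/m

Rearranging: k = 2U/x².
U = 670 mJ = 0.6700 J; x = 5.32 in = 0.1351 m.
k = 73.39 N/m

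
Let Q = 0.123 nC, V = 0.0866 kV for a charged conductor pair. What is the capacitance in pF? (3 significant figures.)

C is given directly by: C = Q/V.
Q = 0.123 nC = 1.230×10^-10 C; V = 0.0866 kV = 86.60 V.
C = 1.420×10^-12 F
1.420×10^-12 F × (1 pF / 1.000×10^-12 F) = 1.420 pF

1.42 pF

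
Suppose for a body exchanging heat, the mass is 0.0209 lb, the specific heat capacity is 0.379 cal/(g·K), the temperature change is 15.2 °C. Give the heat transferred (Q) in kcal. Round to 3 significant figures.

0.0546 kcal

Directly: Q = mcΔT.
m = 0.0209 lb = 0.009480 kg; c = 0.379 cal/(g·K) = 1586 J/(kg·K); ΔT = 15.2 °C = 15.20 K.
Q = 228.5 J  (the unit combination reduces to kg·m²/s² = J)
228.5 J × (1 kcal / 4184 J) = 0.05461 kcal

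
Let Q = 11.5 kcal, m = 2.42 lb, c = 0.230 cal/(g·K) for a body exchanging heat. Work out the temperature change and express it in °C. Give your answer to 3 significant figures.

45.6 °C

Rearranging Q = m·c·ΔT for ΔT: ΔT = Q/(m·c).
Q = 11.5 kcal = 48116 J; m = 2.42 lb = 1.098 kg; c = 0.230 cal/(g·K) = 962.3 J/(kg·K).
ΔT = 45.55 K
Since 1 °C = 1 K, 45.55 °C.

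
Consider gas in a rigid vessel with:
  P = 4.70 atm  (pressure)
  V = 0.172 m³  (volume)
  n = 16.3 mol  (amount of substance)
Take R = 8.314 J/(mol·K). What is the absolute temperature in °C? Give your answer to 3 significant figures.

331 °C

From the ideal-gas law: T = PV/(nR).
P = 4.70 atm = 4.762×10^5 Pa; V = 0.172 m³; n = 16.3 mol; R = 8.314 J/(mol·K).
T = 604.4 K
604.4 K − 273.15 = 331.3 °C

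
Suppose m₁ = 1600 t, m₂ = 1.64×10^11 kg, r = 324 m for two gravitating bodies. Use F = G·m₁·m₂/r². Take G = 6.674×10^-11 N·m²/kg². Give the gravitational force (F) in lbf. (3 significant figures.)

37.5 lbf

Directly: F = Gm₁m₂/r².
m₁ = 1600 t = 1.600×10^6 kg; m₂ = 1.64×10^11 kg; r = 324 m; G = 6.674×10^-11 N·m²/kg².
F = 166.8 N
166.8 N × (1 lbf / 4.448 N) = 37.50 lbf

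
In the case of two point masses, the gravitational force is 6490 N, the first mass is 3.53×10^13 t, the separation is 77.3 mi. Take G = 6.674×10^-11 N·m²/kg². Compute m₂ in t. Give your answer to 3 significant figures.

42600 t

From Newton's law of gravitation: m₂ = F·r²/(G·m₁).
F = 6490 N; m₁ = 3.53×10^13 t = 3.530×10^16 kg; r = 77.3 mi = 1.244×10^5 m; G = 6.674×10^-11 N·m²/kg².
m₂ = 4.263×10^7 kg
4.263×10^7 kg × (1 t / 1000 kg) = 42632 t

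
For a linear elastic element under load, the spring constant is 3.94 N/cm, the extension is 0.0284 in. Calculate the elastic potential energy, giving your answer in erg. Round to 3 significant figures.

1030 erg

Directly: U = ½kx².
k = 3.94 N/cm = 394.0 N/m; x = 0.0284 in = 7.214×10^-4 m.
U = 1.025×10^-4 J
1.025×10^-4 J × (1 erg / 1.000×10^-7 J) = 1025 erg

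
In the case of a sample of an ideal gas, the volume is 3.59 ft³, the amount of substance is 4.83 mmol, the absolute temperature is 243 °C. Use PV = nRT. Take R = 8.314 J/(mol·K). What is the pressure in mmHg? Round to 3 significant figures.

1.53 mmHg

P is given directly by: P = nRT/V.
V = 3.59 ft³ = 0.1017 m³; n = 4.83 mmol = 0.004830 mol; T = 243 °C = 516.1 K; R = 8.314 J/(mol·K).
P = 203.9 Pa
203.9 Pa × (1 mmHg / 133.3 Pa) = 1.529 mmHg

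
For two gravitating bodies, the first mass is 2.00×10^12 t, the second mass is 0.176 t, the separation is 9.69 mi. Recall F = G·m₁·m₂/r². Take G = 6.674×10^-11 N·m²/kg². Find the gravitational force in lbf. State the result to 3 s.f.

From Newton's law of gravitation: F = Gm₁m₂/r².
m₁ = 2.00×10^12 t = 2.000×10^15 kg; m₂ = 0.176 t = 176.0 kg; r = 9.69 mi = 15595 m; G = 6.674×10^-11 N·m²/kg².
F = 0.09660 N
0.09660 N × (1 lbf / 4.448 N) = 0.02172 lbf

0.0217 lbf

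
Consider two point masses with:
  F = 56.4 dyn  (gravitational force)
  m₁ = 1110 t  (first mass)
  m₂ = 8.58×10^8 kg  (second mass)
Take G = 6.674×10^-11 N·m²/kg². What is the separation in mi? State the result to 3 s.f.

6.60 mi

From Newton's law of gravitation: r = √(G·m₁m₂/F).
F = 56.4 dyn = 5.640×10^-4 N; m₁ = 1110 t = 1.110×10^6 kg; m₂ = 8.58×10^8 kg; G = 6.674×10^-11 N·m²/kg².
r = 10616 m
10616 m × (1 mi / 1609 m) = 6.596 mi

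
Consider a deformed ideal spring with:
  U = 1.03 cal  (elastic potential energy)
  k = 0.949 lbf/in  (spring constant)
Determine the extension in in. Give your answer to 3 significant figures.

8.97 in

Solving U = ½k·x² for x: x = √(2U/k).
U = 1.03 cal = 4.310 J; k = 0.949 lbf/in = 166.2 N/m.
x = 0.2277 m
0.2277 m × (1 in / 0.02540 m) = 8.966 in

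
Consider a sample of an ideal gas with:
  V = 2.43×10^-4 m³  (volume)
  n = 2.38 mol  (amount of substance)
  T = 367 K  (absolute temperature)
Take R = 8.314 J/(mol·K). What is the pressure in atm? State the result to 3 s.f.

295 atm

P is given directly by: P = nRT/V.
V = 2.43×10^-4 m³; n = 2.38 mol; T = 367 K; R = 8.314 J/(mol·K).
P = 2.988×10^7 Pa
2.988×10^7 Pa × (1 atm / 1.013×10^5 Pa) = 294.9 atm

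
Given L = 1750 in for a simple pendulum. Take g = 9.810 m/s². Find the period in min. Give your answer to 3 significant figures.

Directly: T = 2π√(L/g).
L = 1750 in = 44.45 m; g = 9.810 m/s².
T = 13.37 s
13.37 s × (1 min / 60.00 s) = 0.2229 min

0.223 min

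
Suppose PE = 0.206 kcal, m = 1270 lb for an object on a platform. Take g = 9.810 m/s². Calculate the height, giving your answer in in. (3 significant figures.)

Solving PE = m·g·h for h: h = PE/(m·g).
PE = 0.206 kcal = 861.9 J; m = 1270 lb = 576.1 kg; g = 9.810 m/s².
h = 0.1525 m
0.1525 m × (1 in / 0.02540 m) = 6.005 in

6.00 in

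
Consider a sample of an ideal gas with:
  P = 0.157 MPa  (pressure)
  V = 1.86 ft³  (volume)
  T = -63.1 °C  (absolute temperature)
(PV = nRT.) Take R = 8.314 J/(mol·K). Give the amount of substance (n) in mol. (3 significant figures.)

4.74 mol

From the ideal-gas law: n = PV/(RT).
P = 0.157 MPa = 1.570×10^5 Pa; V = 1.86 ft³ = 0.05267 m³; T = -63.1 °C = 210.0 K; R = 8.314 J/(mol·K).
n = 4.735 mol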